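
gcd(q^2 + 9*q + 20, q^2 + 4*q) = q + 4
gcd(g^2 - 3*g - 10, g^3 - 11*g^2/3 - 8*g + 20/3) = g^2 - 3*g - 10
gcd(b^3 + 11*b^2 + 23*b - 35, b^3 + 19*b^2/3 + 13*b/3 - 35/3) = b^2 + 4*b - 5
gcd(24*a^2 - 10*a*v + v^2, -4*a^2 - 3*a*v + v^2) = -4*a + v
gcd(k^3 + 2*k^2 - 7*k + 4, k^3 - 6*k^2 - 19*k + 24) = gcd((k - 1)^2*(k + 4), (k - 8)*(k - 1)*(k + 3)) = k - 1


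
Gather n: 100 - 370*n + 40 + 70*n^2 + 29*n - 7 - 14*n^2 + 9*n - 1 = 56*n^2 - 332*n + 132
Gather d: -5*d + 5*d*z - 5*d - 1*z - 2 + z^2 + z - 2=d*(5*z - 10) + z^2 - 4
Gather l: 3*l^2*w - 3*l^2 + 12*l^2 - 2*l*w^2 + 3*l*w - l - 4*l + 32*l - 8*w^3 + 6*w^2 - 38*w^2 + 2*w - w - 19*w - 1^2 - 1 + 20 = l^2*(3*w + 9) + l*(-2*w^2 + 3*w + 27) - 8*w^3 - 32*w^2 - 18*w + 18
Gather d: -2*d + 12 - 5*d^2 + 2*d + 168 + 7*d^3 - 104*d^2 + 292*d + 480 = 7*d^3 - 109*d^2 + 292*d + 660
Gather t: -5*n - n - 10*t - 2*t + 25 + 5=-6*n - 12*t + 30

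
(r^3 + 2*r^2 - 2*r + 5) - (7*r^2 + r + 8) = r^3 - 5*r^2 - 3*r - 3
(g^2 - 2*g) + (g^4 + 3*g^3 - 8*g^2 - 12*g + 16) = g^4 + 3*g^3 - 7*g^2 - 14*g + 16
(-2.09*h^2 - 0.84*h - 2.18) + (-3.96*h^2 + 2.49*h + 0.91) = -6.05*h^2 + 1.65*h - 1.27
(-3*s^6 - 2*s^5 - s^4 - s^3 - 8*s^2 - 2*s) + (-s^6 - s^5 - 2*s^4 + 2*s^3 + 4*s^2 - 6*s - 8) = -4*s^6 - 3*s^5 - 3*s^4 + s^3 - 4*s^2 - 8*s - 8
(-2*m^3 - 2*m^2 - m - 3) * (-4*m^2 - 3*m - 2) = 8*m^5 + 14*m^4 + 14*m^3 + 19*m^2 + 11*m + 6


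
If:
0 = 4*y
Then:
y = 0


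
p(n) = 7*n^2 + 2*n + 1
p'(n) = 14*n + 2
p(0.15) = 1.46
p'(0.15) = 4.10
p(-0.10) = 0.87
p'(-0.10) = 0.60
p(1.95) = 31.52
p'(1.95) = 29.30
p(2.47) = 48.65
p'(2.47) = 36.58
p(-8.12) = 446.30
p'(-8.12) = -111.68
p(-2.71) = 46.99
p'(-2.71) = -35.94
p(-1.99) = 24.74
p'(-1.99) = -25.86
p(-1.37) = 11.40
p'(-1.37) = -17.18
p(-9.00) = 550.00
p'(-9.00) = -124.00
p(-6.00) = 241.00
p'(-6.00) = -82.00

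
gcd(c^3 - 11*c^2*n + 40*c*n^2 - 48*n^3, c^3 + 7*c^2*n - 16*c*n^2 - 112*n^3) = c - 4*n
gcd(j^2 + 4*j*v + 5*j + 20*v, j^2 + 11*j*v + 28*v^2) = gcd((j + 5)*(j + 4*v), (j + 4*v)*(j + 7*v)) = j + 4*v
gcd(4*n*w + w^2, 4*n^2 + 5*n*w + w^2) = 4*n + w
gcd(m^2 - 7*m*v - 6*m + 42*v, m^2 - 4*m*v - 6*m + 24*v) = m - 6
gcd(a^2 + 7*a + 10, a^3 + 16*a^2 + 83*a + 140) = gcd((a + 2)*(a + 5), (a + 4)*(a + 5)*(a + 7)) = a + 5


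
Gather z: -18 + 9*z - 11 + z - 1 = 10*z - 30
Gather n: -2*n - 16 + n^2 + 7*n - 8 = n^2 + 5*n - 24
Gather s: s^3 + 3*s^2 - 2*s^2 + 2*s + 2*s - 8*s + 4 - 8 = s^3 + s^2 - 4*s - 4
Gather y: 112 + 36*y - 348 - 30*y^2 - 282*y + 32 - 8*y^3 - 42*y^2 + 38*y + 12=-8*y^3 - 72*y^2 - 208*y - 192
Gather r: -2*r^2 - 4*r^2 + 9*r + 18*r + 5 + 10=-6*r^2 + 27*r + 15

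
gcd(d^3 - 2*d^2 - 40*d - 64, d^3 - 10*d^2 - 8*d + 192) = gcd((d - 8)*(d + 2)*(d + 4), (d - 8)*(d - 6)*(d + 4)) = d^2 - 4*d - 32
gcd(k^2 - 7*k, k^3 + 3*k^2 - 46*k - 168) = k - 7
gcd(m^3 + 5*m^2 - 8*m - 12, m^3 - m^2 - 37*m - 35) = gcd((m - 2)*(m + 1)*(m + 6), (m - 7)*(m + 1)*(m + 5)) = m + 1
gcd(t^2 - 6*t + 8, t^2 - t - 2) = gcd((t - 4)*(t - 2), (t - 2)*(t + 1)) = t - 2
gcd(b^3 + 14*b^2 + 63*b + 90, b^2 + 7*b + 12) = b + 3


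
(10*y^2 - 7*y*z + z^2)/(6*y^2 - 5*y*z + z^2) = (5*y - z)/(3*y - z)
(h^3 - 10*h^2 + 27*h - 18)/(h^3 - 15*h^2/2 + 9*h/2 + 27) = 2*(h - 1)/(2*h + 3)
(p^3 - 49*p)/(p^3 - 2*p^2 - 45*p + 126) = p*(p - 7)/(p^2 - 9*p + 18)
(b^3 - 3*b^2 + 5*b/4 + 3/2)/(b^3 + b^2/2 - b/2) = (4*b^3 - 12*b^2 + 5*b + 6)/(2*b*(2*b^2 + b - 1))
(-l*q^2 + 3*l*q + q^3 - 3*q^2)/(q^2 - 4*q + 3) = q*(-l + q)/(q - 1)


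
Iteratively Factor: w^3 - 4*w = (w + 2)*(w^2 - 2*w) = (w - 2)*(w + 2)*(w)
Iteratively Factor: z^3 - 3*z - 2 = (z + 1)*(z^2 - z - 2) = (z + 1)^2*(z - 2)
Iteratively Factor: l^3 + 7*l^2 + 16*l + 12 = (l + 3)*(l^2 + 4*l + 4) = (l + 2)*(l + 3)*(l + 2)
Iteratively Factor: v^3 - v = (v - 1)*(v^2 + v) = (v - 1)*(v + 1)*(v)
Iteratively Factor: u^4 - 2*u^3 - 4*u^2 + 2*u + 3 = (u - 1)*(u^3 - u^2 - 5*u - 3) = (u - 3)*(u - 1)*(u^2 + 2*u + 1) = (u - 3)*(u - 1)*(u + 1)*(u + 1)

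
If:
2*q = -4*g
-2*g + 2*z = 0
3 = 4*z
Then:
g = 3/4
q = -3/2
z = 3/4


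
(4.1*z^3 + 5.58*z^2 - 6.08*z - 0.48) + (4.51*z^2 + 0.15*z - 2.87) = 4.1*z^3 + 10.09*z^2 - 5.93*z - 3.35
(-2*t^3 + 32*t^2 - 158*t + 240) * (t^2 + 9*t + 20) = -2*t^5 + 14*t^4 + 90*t^3 - 542*t^2 - 1000*t + 4800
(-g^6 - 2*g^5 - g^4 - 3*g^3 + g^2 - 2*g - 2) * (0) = 0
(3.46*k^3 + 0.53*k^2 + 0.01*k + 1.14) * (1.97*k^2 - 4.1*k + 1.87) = 6.8162*k^5 - 13.1419*k^4 + 4.3169*k^3 + 3.1959*k^2 - 4.6553*k + 2.1318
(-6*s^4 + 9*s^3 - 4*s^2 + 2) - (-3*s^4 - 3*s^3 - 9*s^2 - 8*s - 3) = -3*s^4 + 12*s^3 + 5*s^2 + 8*s + 5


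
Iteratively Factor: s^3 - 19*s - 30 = (s + 3)*(s^2 - 3*s - 10) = (s + 2)*(s + 3)*(s - 5)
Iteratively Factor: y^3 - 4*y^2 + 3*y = (y - 3)*(y^2 - y) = y*(y - 3)*(y - 1)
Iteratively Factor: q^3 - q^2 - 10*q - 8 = (q + 1)*(q^2 - 2*q - 8) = (q - 4)*(q + 1)*(q + 2)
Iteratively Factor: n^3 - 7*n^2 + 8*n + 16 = (n + 1)*(n^2 - 8*n + 16) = (n - 4)*(n + 1)*(n - 4)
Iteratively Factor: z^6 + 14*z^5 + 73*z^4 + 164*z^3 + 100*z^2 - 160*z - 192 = (z + 3)*(z^5 + 11*z^4 + 40*z^3 + 44*z^2 - 32*z - 64) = (z + 2)*(z + 3)*(z^4 + 9*z^3 + 22*z^2 - 32) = (z + 2)^2*(z + 3)*(z^3 + 7*z^2 + 8*z - 16) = (z + 2)^2*(z + 3)*(z + 4)*(z^2 + 3*z - 4) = (z - 1)*(z + 2)^2*(z + 3)*(z + 4)*(z + 4)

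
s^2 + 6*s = s*(s + 6)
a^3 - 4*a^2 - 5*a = a*(a - 5)*(a + 1)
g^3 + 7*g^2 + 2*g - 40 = (g - 2)*(g + 4)*(g + 5)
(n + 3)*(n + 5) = n^2 + 8*n + 15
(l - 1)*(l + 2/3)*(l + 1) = l^3 + 2*l^2/3 - l - 2/3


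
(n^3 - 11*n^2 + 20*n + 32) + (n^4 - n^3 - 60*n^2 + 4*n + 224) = n^4 - 71*n^2 + 24*n + 256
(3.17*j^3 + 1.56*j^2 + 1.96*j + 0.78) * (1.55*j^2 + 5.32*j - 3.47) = 4.9135*j^5 + 19.2824*j^4 + 0.3373*j^3 + 6.223*j^2 - 2.6516*j - 2.7066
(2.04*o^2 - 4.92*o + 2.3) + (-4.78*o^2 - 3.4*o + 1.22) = -2.74*o^2 - 8.32*o + 3.52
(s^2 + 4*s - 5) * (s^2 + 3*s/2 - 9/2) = s^4 + 11*s^3/2 - 7*s^2/2 - 51*s/2 + 45/2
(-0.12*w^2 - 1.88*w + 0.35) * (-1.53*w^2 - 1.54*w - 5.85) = 0.1836*w^4 + 3.0612*w^3 + 3.0617*w^2 + 10.459*w - 2.0475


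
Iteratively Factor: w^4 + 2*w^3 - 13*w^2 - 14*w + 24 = (w + 2)*(w^3 - 13*w + 12) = (w - 1)*(w + 2)*(w^2 + w - 12) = (w - 1)*(w + 2)*(w + 4)*(w - 3)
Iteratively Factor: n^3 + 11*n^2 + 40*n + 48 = (n + 4)*(n^2 + 7*n + 12) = (n + 4)^2*(n + 3)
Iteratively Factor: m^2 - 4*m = (m - 4)*(m)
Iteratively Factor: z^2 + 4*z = (z)*(z + 4)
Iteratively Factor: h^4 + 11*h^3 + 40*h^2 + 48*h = (h + 3)*(h^3 + 8*h^2 + 16*h) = h*(h + 3)*(h^2 + 8*h + 16) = h*(h + 3)*(h + 4)*(h + 4)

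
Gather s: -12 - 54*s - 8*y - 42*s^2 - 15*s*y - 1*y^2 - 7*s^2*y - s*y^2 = s^2*(-7*y - 42) + s*(-y^2 - 15*y - 54) - y^2 - 8*y - 12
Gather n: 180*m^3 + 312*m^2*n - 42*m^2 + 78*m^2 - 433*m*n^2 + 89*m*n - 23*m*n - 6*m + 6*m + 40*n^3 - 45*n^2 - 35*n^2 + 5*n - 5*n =180*m^3 + 36*m^2 + 40*n^3 + n^2*(-433*m - 80) + n*(312*m^2 + 66*m)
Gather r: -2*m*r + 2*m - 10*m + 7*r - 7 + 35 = -8*m + r*(7 - 2*m) + 28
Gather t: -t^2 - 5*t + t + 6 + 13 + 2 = -t^2 - 4*t + 21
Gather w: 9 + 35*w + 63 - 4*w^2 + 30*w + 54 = -4*w^2 + 65*w + 126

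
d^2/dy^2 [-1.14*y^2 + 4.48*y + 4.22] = -2.28000000000000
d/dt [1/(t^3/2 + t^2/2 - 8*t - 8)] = 2*(-3*t^2 - 2*t + 16)/(t^3 + t^2 - 16*t - 16)^2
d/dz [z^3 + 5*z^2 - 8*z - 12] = 3*z^2 + 10*z - 8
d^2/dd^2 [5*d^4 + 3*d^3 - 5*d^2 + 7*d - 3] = 60*d^2 + 18*d - 10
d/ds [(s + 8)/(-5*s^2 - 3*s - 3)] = (-5*s^2 - 3*s + (s + 8)*(10*s + 3) - 3)/(5*s^2 + 3*s + 3)^2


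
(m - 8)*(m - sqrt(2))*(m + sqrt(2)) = m^3 - 8*m^2 - 2*m + 16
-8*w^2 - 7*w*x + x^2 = (-8*w + x)*(w + x)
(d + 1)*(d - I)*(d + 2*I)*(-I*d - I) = -I*d^4 + d^3 - 2*I*d^3 + 2*d^2 - 3*I*d^2 + d - 4*I*d - 2*I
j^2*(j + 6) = j^3 + 6*j^2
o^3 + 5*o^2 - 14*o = o*(o - 2)*(o + 7)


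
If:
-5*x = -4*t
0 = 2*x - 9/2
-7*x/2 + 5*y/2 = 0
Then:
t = 45/16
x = 9/4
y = 63/20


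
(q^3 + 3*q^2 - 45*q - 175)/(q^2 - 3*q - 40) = (q^2 - 2*q - 35)/(q - 8)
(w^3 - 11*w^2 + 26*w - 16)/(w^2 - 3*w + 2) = w - 8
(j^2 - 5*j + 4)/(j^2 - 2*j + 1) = (j - 4)/(j - 1)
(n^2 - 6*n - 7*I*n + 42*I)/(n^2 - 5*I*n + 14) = (n - 6)/(n + 2*I)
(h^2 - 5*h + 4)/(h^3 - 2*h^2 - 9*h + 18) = (h^2 - 5*h + 4)/(h^3 - 2*h^2 - 9*h + 18)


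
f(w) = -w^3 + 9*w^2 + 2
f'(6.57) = -11.23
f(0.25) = 2.55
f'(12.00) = -216.00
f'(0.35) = 5.93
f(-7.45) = 915.02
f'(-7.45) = -300.61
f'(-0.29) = -5.47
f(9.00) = 2.00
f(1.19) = 13.06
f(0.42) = 3.51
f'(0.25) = 4.31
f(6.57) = 106.89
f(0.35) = 3.06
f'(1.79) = 22.61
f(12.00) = -430.00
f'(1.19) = 17.17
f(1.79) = 25.10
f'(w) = -3*w^2 + 18*w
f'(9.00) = -81.00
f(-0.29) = 2.78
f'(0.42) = 7.03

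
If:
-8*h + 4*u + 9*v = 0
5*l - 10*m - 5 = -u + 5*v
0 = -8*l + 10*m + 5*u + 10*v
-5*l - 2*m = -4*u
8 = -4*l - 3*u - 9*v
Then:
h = -6751/3536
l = 115/34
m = 3585/884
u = 2765/442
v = -1979/442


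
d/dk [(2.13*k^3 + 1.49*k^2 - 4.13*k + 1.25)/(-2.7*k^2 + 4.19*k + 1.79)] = (-5.751*k^4 + 17.8494*k^3 + 6.5302*k^2 + 12.0842*k - 12.6302)/(7.29*k^4 - 22.626*k^3 + 7.8901*k^2 + 15.0002*k + 3.2041)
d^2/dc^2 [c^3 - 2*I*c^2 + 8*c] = 6*c - 4*I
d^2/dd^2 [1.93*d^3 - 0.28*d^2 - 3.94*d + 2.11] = 11.58*d - 0.56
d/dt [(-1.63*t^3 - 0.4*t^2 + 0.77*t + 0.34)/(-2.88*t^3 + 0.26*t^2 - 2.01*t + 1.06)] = (-1.77635683940025e-15*t^5 - 1.5758*t^4 + 10.9878*t^3 - 1.642*t^2 - 1.0248*t + 1.4996)/(8.2944*t^6 - 1.4976*t^5 + 11.6452*t^4 - 7.1508*t^3 + 4.5913*t^2 - 4.2612*t + 1.1236)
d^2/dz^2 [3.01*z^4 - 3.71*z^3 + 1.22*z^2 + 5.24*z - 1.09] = 36.12*z^2 - 22.26*z + 2.44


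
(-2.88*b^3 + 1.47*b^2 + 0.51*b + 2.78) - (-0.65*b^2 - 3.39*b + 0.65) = -2.88*b^3 + 2.12*b^2 + 3.9*b + 2.13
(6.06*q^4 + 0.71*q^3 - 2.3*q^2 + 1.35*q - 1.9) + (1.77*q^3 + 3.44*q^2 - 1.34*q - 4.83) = 6.06*q^4 + 2.48*q^3 + 1.14*q^2 + 0.01*q - 6.73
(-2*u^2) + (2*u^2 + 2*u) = 2*u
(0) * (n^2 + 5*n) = 0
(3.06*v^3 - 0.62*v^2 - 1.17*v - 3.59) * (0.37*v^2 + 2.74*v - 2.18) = 1.1322*v^5 + 8.155*v^4 - 8.8025*v^3 - 3.1825*v^2 - 7.286*v + 7.8262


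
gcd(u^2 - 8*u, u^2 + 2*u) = u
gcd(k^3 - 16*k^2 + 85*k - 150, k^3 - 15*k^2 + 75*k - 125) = k^2 - 10*k + 25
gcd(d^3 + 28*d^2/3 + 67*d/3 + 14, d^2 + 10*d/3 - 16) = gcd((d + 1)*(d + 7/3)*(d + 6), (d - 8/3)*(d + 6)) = d + 6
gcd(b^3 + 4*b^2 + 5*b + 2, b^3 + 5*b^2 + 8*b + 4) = b^2 + 3*b + 2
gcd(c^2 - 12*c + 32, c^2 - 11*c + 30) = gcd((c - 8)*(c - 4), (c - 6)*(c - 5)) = 1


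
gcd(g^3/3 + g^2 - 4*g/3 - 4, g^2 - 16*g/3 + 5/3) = 1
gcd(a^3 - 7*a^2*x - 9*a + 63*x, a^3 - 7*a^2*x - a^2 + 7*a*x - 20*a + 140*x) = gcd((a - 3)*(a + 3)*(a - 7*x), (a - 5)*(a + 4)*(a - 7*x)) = -a + 7*x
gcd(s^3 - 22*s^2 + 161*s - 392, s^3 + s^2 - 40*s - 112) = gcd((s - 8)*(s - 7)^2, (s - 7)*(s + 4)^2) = s - 7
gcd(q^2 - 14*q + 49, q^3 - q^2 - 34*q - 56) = q - 7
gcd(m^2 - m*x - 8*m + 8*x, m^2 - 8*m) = m - 8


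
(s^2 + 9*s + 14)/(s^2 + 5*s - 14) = (s + 2)/(s - 2)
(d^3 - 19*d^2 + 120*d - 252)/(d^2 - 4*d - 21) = (d^2 - 12*d + 36)/(d + 3)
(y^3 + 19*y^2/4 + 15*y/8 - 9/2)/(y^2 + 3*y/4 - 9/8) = y + 4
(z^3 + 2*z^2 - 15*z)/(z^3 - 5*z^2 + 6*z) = (z + 5)/(z - 2)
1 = 1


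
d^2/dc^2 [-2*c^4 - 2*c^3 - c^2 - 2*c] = -24*c^2 - 12*c - 2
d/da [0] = 0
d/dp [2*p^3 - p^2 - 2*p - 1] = 6*p^2 - 2*p - 2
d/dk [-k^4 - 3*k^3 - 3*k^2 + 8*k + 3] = -4*k^3 - 9*k^2 - 6*k + 8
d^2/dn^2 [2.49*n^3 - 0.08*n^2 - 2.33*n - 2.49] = 14.94*n - 0.16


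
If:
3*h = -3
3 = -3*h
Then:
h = -1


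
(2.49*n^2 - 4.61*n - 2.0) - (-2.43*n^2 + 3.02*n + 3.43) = 4.92*n^2 - 7.63*n - 5.43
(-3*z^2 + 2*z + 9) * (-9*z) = 27*z^3 - 18*z^2 - 81*z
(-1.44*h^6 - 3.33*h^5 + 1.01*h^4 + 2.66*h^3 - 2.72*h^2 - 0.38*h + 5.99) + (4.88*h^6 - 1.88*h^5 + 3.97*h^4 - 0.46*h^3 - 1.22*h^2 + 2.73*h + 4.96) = 3.44*h^6 - 5.21*h^5 + 4.98*h^4 + 2.2*h^3 - 3.94*h^2 + 2.35*h + 10.95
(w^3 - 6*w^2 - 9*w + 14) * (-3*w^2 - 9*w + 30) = -3*w^5 + 9*w^4 + 111*w^3 - 141*w^2 - 396*w + 420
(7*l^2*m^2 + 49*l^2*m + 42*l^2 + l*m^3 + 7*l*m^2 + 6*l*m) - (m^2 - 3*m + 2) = 7*l^2*m^2 + 49*l^2*m + 42*l^2 + l*m^3 + 7*l*m^2 + 6*l*m - m^2 + 3*m - 2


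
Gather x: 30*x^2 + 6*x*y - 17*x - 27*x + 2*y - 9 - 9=30*x^2 + x*(6*y - 44) + 2*y - 18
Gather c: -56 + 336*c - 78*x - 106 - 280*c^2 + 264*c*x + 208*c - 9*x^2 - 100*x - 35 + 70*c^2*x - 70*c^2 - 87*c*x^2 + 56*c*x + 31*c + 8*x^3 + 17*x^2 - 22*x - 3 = c^2*(70*x - 350) + c*(-87*x^2 + 320*x + 575) + 8*x^3 + 8*x^2 - 200*x - 200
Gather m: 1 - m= 1 - m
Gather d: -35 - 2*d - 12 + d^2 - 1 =d^2 - 2*d - 48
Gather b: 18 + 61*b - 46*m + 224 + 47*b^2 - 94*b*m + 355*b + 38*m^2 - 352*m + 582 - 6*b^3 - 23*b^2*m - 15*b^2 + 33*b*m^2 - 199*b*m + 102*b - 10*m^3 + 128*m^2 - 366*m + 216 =-6*b^3 + b^2*(32 - 23*m) + b*(33*m^2 - 293*m + 518) - 10*m^3 + 166*m^2 - 764*m + 1040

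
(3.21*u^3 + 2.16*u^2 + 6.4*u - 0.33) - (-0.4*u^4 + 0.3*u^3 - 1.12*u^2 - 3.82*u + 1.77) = 0.4*u^4 + 2.91*u^3 + 3.28*u^2 + 10.22*u - 2.1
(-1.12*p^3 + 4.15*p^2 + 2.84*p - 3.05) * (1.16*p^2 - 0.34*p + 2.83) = -1.2992*p^5 + 5.1948*p^4 - 1.2862*p^3 + 7.2409*p^2 + 9.0742*p - 8.6315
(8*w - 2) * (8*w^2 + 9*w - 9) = 64*w^3 + 56*w^2 - 90*w + 18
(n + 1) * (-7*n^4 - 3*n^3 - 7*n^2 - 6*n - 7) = -7*n^5 - 10*n^4 - 10*n^3 - 13*n^2 - 13*n - 7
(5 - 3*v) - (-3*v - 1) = 6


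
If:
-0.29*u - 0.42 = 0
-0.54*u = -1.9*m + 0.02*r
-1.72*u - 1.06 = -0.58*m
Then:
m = -2.47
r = -195.29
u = -1.45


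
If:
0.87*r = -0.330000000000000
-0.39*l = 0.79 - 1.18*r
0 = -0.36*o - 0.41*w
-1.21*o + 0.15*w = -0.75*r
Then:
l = -3.17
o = -0.21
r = -0.38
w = 0.19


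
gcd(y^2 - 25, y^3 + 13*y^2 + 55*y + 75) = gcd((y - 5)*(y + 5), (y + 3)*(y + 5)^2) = y + 5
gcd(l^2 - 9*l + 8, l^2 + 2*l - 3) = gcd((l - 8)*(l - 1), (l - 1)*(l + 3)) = l - 1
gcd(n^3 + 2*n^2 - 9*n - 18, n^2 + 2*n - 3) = n + 3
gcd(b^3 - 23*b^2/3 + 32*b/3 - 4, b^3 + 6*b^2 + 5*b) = 1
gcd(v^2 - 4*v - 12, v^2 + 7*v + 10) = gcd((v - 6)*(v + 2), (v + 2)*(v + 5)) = v + 2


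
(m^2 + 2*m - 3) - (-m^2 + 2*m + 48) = 2*m^2 - 51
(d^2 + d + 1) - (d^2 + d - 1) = 2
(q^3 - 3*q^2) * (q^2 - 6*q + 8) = q^5 - 9*q^4 + 26*q^3 - 24*q^2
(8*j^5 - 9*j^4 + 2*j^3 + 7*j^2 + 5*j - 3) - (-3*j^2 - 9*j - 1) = 8*j^5 - 9*j^4 + 2*j^3 + 10*j^2 + 14*j - 2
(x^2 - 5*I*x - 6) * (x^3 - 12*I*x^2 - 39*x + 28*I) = x^5 - 17*I*x^4 - 105*x^3 + 295*I*x^2 + 374*x - 168*I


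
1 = 1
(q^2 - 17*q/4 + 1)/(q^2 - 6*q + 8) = (q - 1/4)/(q - 2)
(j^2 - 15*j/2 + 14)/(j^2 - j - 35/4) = 2*(j - 4)/(2*j + 5)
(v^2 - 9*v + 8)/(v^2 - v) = (v - 8)/v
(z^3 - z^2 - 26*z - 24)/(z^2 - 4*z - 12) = (z^2 + 5*z + 4)/(z + 2)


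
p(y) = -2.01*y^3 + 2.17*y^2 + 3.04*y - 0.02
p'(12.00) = -813.20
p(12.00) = -3124.34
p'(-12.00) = -917.36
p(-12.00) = 3749.26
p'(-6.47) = -277.46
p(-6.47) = 615.54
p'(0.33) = 3.82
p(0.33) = 1.15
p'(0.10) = 3.41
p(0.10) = 0.30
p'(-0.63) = -2.09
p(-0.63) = -0.57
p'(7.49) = -302.74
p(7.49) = -700.09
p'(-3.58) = -89.78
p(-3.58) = 109.13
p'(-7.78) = -395.71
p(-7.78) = 1054.21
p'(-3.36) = -79.62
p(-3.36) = 90.51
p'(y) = -6.03*y^2 + 4.34*y + 3.04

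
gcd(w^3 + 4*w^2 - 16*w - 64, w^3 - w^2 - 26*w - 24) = w + 4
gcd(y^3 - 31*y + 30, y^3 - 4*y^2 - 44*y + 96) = y + 6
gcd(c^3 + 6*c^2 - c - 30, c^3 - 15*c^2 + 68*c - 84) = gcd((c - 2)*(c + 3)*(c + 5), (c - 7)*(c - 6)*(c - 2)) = c - 2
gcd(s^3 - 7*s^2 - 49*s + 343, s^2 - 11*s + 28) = s - 7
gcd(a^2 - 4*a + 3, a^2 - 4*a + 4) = 1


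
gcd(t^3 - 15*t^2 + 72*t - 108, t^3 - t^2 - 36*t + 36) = t - 6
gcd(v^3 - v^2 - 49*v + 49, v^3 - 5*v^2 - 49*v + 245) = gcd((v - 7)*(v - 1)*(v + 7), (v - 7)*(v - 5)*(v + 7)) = v^2 - 49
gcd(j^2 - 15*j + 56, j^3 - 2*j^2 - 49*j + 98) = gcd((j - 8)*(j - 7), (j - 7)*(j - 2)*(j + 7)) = j - 7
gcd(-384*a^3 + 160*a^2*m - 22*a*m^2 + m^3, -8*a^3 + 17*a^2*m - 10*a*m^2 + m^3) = 8*a - m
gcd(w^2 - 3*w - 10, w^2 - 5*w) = w - 5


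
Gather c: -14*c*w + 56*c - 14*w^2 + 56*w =c*(56 - 14*w) - 14*w^2 + 56*w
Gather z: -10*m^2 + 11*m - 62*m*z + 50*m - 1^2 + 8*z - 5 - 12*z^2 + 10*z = -10*m^2 + 61*m - 12*z^2 + z*(18 - 62*m) - 6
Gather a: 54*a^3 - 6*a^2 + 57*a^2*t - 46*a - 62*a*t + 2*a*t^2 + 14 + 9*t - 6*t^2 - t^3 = 54*a^3 + a^2*(57*t - 6) + a*(2*t^2 - 62*t - 46) - t^3 - 6*t^2 + 9*t + 14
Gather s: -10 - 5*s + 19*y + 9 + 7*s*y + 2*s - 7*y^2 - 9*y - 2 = s*(7*y - 3) - 7*y^2 + 10*y - 3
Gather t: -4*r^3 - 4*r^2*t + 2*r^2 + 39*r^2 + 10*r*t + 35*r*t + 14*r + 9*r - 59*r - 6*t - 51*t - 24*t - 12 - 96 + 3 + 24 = -4*r^3 + 41*r^2 - 36*r + t*(-4*r^2 + 45*r - 81) - 81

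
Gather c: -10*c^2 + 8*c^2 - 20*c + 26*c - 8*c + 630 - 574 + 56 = -2*c^2 - 2*c + 112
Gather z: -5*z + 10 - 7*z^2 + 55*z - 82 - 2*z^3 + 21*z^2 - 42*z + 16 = -2*z^3 + 14*z^2 + 8*z - 56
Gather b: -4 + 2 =-2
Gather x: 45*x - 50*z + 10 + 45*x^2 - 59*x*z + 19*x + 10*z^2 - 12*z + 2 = 45*x^2 + x*(64 - 59*z) + 10*z^2 - 62*z + 12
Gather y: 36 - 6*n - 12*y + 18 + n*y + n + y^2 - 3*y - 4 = -5*n + y^2 + y*(n - 15) + 50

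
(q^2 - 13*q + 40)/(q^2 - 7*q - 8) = (q - 5)/(q + 1)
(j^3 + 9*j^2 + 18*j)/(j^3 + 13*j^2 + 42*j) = (j + 3)/(j + 7)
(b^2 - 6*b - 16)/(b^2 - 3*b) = (b^2 - 6*b - 16)/(b*(b - 3))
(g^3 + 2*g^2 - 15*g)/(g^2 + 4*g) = (g^2 + 2*g - 15)/(g + 4)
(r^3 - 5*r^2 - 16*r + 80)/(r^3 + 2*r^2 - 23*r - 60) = (r - 4)/(r + 3)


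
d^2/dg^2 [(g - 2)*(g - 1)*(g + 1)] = 6*g - 4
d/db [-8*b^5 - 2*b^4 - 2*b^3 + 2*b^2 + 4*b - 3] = -40*b^4 - 8*b^3 - 6*b^2 + 4*b + 4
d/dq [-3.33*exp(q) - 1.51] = -3.33*exp(q)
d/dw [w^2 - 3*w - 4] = 2*w - 3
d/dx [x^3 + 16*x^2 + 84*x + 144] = 3*x^2 + 32*x + 84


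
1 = 1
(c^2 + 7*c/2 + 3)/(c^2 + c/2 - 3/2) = (c + 2)/(c - 1)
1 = 1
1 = 1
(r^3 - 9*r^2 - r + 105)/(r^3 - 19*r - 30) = (r - 7)/(r + 2)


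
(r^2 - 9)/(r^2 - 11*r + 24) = (r + 3)/(r - 8)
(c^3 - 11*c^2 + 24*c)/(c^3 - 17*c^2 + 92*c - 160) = c*(c - 3)/(c^2 - 9*c + 20)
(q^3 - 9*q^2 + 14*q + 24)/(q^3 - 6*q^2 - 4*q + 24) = (q^2 - 3*q - 4)/(q^2 - 4)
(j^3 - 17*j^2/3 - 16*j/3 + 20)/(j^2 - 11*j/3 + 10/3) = (j^2 - 4*j - 12)/(j - 2)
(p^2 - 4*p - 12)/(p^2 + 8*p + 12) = (p - 6)/(p + 6)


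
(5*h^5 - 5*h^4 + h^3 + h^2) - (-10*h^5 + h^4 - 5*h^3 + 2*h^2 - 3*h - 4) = 15*h^5 - 6*h^4 + 6*h^3 - h^2 + 3*h + 4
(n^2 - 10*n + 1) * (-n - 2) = -n^3 + 8*n^2 + 19*n - 2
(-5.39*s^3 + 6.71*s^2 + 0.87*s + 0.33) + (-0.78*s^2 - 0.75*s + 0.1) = -5.39*s^3 + 5.93*s^2 + 0.12*s + 0.43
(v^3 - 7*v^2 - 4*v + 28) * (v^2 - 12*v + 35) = v^5 - 19*v^4 + 115*v^3 - 169*v^2 - 476*v + 980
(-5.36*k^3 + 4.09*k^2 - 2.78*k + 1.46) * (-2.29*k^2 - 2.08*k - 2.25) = 12.2744*k^5 + 1.7827*k^4 + 9.919*k^3 - 6.7635*k^2 + 3.2182*k - 3.285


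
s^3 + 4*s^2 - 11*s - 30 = (s - 3)*(s + 2)*(s + 5)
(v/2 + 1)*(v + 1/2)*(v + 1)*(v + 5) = v^4/2 + 17*v^3/4 + 21*v^2/2 + 37*v/4 + 5/2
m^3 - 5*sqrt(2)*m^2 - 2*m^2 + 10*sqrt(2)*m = m*(m - 2)*(m - 5*sqrt(2))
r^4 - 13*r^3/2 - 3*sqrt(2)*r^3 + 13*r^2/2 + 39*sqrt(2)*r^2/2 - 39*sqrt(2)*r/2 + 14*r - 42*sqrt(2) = (r - 4)*(r - 7/2)*(r + 1)*(r - 3*sqrt(2))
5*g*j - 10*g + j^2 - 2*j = (5*g + j)*(j - 2)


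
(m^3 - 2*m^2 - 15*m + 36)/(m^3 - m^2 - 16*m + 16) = (m^2 - 6*m + 9)/(m^2 - 5*m + 4)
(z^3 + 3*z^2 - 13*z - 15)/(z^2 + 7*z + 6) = (z^2 + 2*z - 15)/(z + 6)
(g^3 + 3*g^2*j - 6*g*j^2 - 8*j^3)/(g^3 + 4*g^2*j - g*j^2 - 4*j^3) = (g - 2*j)/(g - j)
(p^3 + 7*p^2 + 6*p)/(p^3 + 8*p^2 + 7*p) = (p + 6)/(p + 7)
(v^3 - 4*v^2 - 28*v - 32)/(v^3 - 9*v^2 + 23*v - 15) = (v^3 - 4*v^2 - 28*v - 32)/(v^3 - 9*v^2 + 23*v - 15)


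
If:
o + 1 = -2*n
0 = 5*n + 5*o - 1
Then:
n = -6/5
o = 7/5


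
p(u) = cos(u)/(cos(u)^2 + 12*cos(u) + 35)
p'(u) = (2*sin(u)*cos(u) + 12*sin(u))*cos(u)/(cos(u)^2 + 12*cos(u) + 35)^2 - sin(u)/(cos(u)^2 + 12*cos(u) + 35)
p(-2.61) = -0.03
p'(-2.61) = 0.03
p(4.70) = -0.00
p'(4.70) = 0.03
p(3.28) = -0.04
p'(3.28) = 0.01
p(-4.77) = 0.00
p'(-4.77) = -0.03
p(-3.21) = -0.04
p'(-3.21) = -0.00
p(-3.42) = -0.04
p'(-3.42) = -0.02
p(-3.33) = -0.04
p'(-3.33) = -0.01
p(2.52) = -0.03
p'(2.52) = -0.03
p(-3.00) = -0.04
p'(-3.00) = 0.01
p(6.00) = 0.02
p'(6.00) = 0.00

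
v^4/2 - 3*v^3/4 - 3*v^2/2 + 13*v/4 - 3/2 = (v/2 + 1)*(v - 3/2)*(v - 1)^2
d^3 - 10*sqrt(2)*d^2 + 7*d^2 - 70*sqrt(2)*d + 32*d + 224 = (d + 7)*(d - 8*sqrt(2))*(d - 2*sqrt(2))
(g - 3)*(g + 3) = g^2 - 9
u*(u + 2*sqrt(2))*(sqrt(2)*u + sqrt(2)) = sqrt(2)*u^3 + sqrt(2)*u^2 + 4*u^2 + 4*u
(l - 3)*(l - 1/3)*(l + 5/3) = l^3 - 5*l^2/3 - 41*l/9 + 5/3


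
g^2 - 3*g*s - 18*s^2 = (g - 6*s)*(g + 3*s)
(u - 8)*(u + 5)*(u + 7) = u^3 + 4*u^2 - 61*u - 280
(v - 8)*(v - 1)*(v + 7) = v^3 - 2*v^2 - 55*v + 56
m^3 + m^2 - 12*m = m*(m - 3)*(m + 4)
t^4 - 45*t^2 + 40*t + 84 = (t - 6)*(t - 2)*(t + 1)*(t + 7)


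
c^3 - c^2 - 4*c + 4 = (c - 2)*(c - 1)*(c + 2)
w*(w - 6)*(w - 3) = w^3 - 9*w^2 + 18*w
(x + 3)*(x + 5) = x^2 + 8*x + 15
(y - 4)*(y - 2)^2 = y^3 - 8*y^2 + 20*y - 16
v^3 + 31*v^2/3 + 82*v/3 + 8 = (v + 1/3)*(v + 4)*(v + 6)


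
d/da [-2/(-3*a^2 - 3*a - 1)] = 6*(-2*a - 1)/(3*a^2 + 3*a + 1)^2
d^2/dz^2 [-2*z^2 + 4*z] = -4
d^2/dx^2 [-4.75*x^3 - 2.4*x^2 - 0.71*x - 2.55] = -28.5*x - 4.8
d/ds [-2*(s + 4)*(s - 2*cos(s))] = -2*s - 2*(s + 4)*(2*sin(s) + 1) + 4*cos(s)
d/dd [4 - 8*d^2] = -16*d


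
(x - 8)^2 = x^2 - 16*x + 64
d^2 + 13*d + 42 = (d + 6)*(d + 7)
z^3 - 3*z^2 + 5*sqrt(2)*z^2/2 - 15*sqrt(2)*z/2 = z*(z - 3)*(z + 5*sqrt(2)/2)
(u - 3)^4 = u^4 - 12*u^3 + 54*u^2 - 108*u + 81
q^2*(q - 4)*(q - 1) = q^4 - 5*q^3 + 4*q^2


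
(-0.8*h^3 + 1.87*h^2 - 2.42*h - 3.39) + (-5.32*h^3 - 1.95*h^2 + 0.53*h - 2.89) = -6.12*h^3 - 0.0799999999999998*h^2 - 1.89*h - 6.28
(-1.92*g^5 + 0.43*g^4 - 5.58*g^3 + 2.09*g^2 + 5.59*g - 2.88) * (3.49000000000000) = -6.7008*g^5 + 1.5007*g^4 - 19.4742*g^3 + 7.2941*g^2 + 19.5091*g - 10.0512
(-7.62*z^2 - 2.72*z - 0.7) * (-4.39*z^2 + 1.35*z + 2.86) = 33.4518*z^4 + 1.6538*z^3 - 22.3922*z^2 - 8.7242*z - 2.002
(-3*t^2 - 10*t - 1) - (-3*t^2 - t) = -9*t - 1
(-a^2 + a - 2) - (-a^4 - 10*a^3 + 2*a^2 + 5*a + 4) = a^4 + 10*a^3 - 3*a^2 - 4*a - 6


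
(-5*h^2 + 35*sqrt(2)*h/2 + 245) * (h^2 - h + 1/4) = -5*h^4 + 5*h^3 + 35*sqrt(2)*h^3/2 - 35*sqrt(2)*h^2/2 + 975*h^2/4 - 245*h + 35*sqrt(2)*h/8 + 245/4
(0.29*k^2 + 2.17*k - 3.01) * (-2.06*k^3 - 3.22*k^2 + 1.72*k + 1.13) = -0.5974*k^5 - 5.404*k^4 - 0.288*k^3 + 13.7523*k^2 - 2.7251*k - 3.4013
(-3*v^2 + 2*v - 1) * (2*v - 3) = -6*v^3 + 13*v^2 - 8*v + 3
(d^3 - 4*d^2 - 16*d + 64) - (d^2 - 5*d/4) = d^3 - 5*d^2 - 59*d/4 + 64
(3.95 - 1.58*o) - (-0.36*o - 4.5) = 8.45 - 1.22*o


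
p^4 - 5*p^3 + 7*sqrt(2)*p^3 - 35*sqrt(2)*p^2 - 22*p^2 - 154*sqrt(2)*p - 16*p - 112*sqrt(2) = (p - 8)*(p + 1)*(p + 2)*(p + 7*sqrt(2))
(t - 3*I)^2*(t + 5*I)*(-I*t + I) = -I*t^4 - t^3 + I*t^3 + t^2 - 21*I*t^2 - 45*t + 21*I*t + 45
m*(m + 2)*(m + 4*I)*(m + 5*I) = m^4 + 2*m^3 + 9*I*m^3 - 20*m^2 + 18*I*m^2 - 40*m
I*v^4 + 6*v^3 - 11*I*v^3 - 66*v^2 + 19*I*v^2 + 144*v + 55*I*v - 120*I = (v - 8)*(v - 3)*(v - 5*I)*(I*v + 1)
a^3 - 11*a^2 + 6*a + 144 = (a - 8)*(a - 6)*(a + 3)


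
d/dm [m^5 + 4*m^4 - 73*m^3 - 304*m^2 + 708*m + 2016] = 5*m^4 + 16*m^3 - 219*m^2 - 608*m + 708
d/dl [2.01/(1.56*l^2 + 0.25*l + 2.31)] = (-6.2712*l - 0.5025)/(1.56*l^2 + 0.25*l + 2.31)^2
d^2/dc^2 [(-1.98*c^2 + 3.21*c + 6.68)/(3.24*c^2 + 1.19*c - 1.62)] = (82.662768*c^3 + 358.388064*c^2 + 255.624336*c + 91.026916)/(34.012224*c^6 + 37.476432*c^5 - 37.253844*c^4 - 35.791273*c^3 + 18.626922*c^2 + 9.369108*c - 4.251528)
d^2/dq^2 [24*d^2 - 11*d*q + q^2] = 2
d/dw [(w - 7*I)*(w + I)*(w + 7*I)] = 3*w^2 + 2*I*w + 49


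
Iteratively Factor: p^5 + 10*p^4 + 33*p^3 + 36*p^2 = (p + 4)*(p^4 + 6*p^3 + 9*p^2) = p*(p + 4)*(p^3 + 6*p^2 + 9*p) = p*(p + 3)*(p + 4)*(p^2 + 3*p) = p*(p + 3)^2*(p + 4)*(p)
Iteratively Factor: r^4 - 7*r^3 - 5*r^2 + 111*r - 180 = (r + 4)*(r^3 - 11*r^2 + 39*r - 45) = (r - 3)*(r + 4)*(r^2 - 8*r + 15) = (r - 3)^2*(r + 4)*(r - 5)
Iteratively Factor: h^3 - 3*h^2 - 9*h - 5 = (h + 1)*(h^2 - 4*h - 5) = (h + 1)^2*(h - 5)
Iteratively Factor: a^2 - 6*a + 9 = (a - 3)*(a - 3)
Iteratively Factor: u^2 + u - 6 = (u + 3)*(u - 2)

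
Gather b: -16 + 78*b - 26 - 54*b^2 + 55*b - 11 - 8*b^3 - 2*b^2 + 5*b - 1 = -8*b^3 - 56*b^2 + 138*b - 54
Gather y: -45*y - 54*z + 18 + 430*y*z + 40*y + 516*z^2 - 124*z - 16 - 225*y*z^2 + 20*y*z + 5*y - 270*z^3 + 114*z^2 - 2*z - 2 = y*(-225*z^2 + 450*z) - 270*z^3 + 630*z^2 - 180*z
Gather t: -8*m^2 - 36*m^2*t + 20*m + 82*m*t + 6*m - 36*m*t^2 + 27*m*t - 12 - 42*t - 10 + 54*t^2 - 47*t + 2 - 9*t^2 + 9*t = -8*m^2 + 26*m + t^2*(45 - 36*m) + t*(-36*m^2 + 109*m - 80) - 20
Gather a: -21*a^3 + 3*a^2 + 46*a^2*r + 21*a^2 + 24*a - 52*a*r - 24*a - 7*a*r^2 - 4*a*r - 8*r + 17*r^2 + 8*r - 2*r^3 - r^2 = -21*a^3 + a^2*(46*r + 24) + a*(-7*r^2 - 56*r) - 2*r^3 + 16*r^2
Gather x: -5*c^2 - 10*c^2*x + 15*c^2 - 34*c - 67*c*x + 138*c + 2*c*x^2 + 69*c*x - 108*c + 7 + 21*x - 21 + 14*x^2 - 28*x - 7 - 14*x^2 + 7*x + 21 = 10*c^2 + 2*c*x^2 - 4*c + x*(-10*c^2 + 2*c)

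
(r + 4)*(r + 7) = r^2 + 11*r + 28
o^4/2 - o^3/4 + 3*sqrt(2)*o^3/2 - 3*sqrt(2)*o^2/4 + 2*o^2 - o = o*(o/2 + sqrt(2))*(o - 1/2)*(o + sqrt(2))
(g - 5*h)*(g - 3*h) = g^2 - 8*g*h + 15*h^2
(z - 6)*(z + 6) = z^2 - 36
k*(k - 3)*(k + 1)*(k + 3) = k^4 + k^3 - 9*k^2 - 9*k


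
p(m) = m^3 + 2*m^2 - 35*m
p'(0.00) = -35.00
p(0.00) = 0.00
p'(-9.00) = 172.00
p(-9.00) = -252.00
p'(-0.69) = -36.33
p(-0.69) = 24.77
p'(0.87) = -29.25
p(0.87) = -28.28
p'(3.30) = 10.87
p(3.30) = -57.78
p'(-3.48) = -12.59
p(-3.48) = 103.88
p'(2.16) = -12.36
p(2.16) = -56.19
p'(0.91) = -28.88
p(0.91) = -29.44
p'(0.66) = -31.05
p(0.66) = -21.94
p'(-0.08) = -35.30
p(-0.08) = 2.81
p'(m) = 3*m^2 + 4*m - 35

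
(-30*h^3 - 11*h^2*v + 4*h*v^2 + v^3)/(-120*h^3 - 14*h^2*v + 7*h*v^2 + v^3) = (-6*h^2 - h*v + v^2)/(-24*h^2 + 2*h*v + v^2)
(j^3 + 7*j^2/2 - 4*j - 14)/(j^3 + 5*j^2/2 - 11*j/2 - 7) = (j + 2)/(j + 1)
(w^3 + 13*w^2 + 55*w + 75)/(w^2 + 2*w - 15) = (w^2 + 8*w + 15)/(w - 3)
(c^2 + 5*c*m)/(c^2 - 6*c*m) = (c + 5*m)/(c - 6*m)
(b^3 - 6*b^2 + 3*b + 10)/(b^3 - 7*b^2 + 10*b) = (b + 1)/b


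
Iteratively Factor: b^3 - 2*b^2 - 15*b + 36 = (b - 3)*(b^2 + b - 12) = (b - 3)*(b + 4)*(b - 3)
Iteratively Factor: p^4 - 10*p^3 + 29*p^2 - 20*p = (p - 4)*(p^3 - 6*p^2 + 5*p) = (p - 5)*(p - 4)*(p^2 - p) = p*(p - 5)*(p - 4)*(p - 1)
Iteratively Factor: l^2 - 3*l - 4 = (l - 4)*(l + 1)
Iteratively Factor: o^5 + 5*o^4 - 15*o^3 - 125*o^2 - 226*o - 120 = (o - 5)*(o^4 + 10*o^3 + 35*o^2 + 50*o + 24) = (o - 5)*(o + 3)*(o^3 + 7*o^2 + 14*o + 8) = (o - 5)*(o + 2)*(o + 3)*(o^2 + 5*o + 4) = (o - 5)*(o + 2)*(o + 3)*(o + 4)*(o + 1)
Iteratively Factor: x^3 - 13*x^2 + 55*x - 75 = (x - 3)*(x^2 - 10*x + 25) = (x - 5)*(x - 3)*(x - 5)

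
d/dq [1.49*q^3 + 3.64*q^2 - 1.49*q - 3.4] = 4.47*q^2 + 7.28*q - 1.49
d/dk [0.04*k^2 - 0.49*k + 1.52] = 0.08*k - 0.49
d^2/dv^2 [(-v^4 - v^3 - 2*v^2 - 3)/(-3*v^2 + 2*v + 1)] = 2*(9*v^6 - 18*v^5 + 3*v^4 + 35*v^3 + 111*v^2 - 51*v + 23)/(27*v^6 - 54*v^5 + 9*v^4 + 28*v^3 - 3*v^2 - 6*v - 1)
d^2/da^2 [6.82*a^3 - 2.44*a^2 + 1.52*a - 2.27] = 40.92*a - 4.88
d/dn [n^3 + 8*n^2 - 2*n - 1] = 3*n^2 + 16*n - 2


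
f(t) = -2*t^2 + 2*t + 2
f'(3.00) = -10.00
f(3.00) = -10.00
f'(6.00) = -22.00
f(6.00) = -58.00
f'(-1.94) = 9.76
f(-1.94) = -9.41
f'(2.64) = -8.56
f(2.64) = -6.66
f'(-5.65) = 24.60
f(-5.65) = -73.14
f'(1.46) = -3.84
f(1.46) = 0.66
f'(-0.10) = 2.40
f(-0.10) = 1.78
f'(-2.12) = 10.48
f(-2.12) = -11.23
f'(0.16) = 1.36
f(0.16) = 2.27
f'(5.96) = -21.84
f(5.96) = -57.12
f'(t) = 2 - 4*t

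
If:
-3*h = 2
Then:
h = -2/3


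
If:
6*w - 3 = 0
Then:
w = 1/2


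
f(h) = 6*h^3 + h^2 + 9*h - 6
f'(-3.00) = 165.00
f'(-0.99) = 24.66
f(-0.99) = -19.75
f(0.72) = 3.24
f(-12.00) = -10338.00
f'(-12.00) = 2577.00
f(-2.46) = -111.41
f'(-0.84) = 20.02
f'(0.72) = 19.77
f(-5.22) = -879.15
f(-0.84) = -16.41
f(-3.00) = -186.00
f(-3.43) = -267.23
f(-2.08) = -74.39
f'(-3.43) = 213.91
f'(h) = 18*h^2 + 2*h + 9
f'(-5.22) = 489.03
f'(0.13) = 9.56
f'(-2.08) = 82.72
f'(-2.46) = 113.01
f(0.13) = -4.80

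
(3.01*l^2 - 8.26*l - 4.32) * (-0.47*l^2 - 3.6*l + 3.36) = -1.4147*l^4 - 6.9538*l^3 + 41.88*l^2 - 12.2016*l - 14.5152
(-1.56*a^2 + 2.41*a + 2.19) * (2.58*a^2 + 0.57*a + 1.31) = -4.0248*a^4 + 5.3286*a^3 + 4.9803*a^2 + 4.4054*a + 2.8689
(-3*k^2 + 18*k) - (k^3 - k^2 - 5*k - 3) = -k^3 - 2*k^2 + 23*k + 3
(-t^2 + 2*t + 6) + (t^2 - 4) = 2*t + 2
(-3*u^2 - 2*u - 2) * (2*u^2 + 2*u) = -6*u^4 - 10*u^3 - 8*u^2 - 4*u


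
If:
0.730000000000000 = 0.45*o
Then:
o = 1.62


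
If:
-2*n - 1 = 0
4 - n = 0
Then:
No Solution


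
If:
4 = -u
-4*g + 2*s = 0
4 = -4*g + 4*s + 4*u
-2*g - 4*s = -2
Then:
No Solution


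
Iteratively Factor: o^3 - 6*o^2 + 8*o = (o - 4)*(o^2 - 2*o) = o*(o - 4)*(o - 2)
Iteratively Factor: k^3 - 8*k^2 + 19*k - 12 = (k - 3)*(k^2 - 5*k + 4) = (k - 4)*(k - 3)*(k - 1)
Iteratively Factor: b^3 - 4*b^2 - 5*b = (b)*(b^2 - 4*b - 5) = b*(b + 1)*(b - 5)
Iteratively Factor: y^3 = (y)*(y^2) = y^2*(y)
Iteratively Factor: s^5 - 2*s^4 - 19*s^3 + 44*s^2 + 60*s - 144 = (s - 3)*(s^4 + s^3 - 16*s^2 - 4*s + 48) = (s - 3)^2*(s^3 + 4*s^2 - 4*s - 16) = (s - 3)^2*(s - 2)*(s^2 + 6*s + 8) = (s - 3)^2*(s - 2)*(s + 2)*(s + 4)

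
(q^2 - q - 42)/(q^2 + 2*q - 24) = (q - 7)/(q - 4)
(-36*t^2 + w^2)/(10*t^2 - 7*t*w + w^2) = (-36*t^2 + w^2)/(10*t^2 - 7*t*w + w^2)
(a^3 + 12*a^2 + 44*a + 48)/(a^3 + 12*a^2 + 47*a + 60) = (a^2 + 8*a + 12)/(a^2 + 8*a + 15)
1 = 1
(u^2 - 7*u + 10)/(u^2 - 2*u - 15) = (u - 2)/(u + 3)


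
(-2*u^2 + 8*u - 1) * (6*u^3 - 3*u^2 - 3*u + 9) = -12*u^5 + 54*u^4 - 24*u^3 - 39*u^2 + 75*u - 9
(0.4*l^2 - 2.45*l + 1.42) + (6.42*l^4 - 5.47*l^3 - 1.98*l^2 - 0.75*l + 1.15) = 6.42*l^4 - 5.47*l^3 - 1.58*l^2 - 3.2*l + 2.57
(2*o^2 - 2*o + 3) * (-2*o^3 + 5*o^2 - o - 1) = -4*o^5 + 14*o^4 - 18*o^3 + 15*o^2 - o - 3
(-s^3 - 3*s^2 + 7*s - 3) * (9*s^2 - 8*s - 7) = -9*s^5 - 19*s^4 + 94*s^3 - 62*s^2 - 25*s + 21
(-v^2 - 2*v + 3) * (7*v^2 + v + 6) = -7*v^4 - 15*v^3 + 13*v^2 - 9*v + 18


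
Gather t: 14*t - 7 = 14*t - 7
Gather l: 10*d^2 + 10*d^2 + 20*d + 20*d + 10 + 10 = 20*d^2 + 40*d + 20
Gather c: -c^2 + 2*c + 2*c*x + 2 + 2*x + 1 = -c^2 + c*(2*x + 2) + 2*x + 3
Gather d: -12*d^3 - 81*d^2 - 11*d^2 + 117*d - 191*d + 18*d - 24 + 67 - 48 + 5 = -12*d^3 - 92*d^2 - 56*d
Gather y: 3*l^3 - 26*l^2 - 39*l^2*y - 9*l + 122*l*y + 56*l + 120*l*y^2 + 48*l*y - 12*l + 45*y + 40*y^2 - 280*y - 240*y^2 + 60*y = 3*l^3 - 26*l^2 + 35*l + y^2*(120*l - 200) + y*(-39*l^2 + 170*l - 175)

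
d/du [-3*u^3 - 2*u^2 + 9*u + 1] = -9*u^2 - 4*u + 9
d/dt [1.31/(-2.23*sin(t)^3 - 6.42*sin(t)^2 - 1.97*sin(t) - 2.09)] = (8.7639*sin(t)^2 + 16.8204*sin(t) + 2.5807)*cos(t)/(2.23*sin(t)^3 + 6.42*sin(t)^2 + 1.97*sin(t) + 2.09)^2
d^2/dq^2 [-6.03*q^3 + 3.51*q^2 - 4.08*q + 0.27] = 7.02 - 36.18*q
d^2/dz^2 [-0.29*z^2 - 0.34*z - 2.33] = -0.580000000000000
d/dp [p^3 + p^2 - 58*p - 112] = 3*p^2 + 2*p - 58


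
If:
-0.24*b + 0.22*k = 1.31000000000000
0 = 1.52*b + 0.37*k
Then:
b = -1.15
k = 4.71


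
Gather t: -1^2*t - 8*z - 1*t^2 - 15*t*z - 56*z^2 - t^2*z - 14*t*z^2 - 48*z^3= t^2*(-z - 1) + t*(-14*z^2 - 15*z - 1) - 48*z^3 - 56*z^2 - 8*z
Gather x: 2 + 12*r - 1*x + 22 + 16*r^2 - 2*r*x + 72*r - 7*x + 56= 16*r^2 + 84*r + x*(-2*r - 8) + 80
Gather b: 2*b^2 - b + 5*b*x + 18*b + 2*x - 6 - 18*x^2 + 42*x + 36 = 2*b^2 + b*(5*x + 17) - 18*x^2 + 44*x + 30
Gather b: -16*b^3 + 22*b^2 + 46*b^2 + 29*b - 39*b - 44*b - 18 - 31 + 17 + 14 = -16*b^3 + 68*b^2 - 54*b - 18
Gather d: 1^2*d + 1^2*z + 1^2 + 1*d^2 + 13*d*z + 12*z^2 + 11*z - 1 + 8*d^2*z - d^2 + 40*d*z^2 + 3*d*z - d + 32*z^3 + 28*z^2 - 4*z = 8*d^2*z + d*(40*z^2 + 16*z) + 32*z^3 + 40*z^2 + 8*z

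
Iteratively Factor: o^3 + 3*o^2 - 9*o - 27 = (o + 3)*(o^2 - 9) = (o + 3)^2*(o - 3)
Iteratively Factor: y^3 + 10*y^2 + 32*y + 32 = (y + 2)*(y^2 + 8*y + 16) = (y + 2)*(y + 4)*(y + 4)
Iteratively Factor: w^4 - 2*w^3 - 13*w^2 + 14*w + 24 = (w + 3)*(w^3 - 5*w^2 + 2*w + 8) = (w + 1)*(w + 3)*(w^2 - 6*w + 8) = (w - 2)*(w + 1)*(w + 3)*(w - 4)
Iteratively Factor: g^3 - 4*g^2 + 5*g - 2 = (g - 1)*(g^2 - 3*g + 2) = (g - 2)*(g - 1)*(g - 1)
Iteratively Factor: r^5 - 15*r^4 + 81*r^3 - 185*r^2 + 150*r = (r - 5)*(r^4 - 10*r^3 + 31*r^2 - 30*r) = (r - 5)^2*(r^3 - 5*r^2 + 6*r) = (r - 5)^2*(r - 2)*(r^2 - 3*r) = r*(r - 5)^2*(r - 2)*(r - 3)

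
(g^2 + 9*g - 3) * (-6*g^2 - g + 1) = -6*g^4 - 55*g^3 + 10*g^2 + 12*g - 3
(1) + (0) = 1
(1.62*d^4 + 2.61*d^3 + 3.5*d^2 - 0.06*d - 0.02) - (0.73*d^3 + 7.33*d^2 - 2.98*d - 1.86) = 1.62*d^4 + 1.88*d^3 - 3.83*d^2 + 2.92*d + 1.84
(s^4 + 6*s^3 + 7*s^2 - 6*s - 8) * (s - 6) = s^5 - 29*s^3 - 48*s^2 + 28*s + 48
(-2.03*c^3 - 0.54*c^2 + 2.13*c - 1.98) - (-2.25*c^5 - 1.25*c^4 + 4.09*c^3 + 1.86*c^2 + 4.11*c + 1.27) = 2.25*c^5 + 1.25*c^4 - 6.12*c^3 - 2.4*c^2 - 1.98*c - 3.25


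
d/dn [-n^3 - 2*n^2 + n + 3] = -3*n^2 - 4*n + 1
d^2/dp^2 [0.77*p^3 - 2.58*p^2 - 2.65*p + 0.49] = 4.62*p - 5.16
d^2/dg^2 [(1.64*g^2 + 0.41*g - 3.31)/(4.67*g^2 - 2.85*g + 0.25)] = (61.538458*g^3 - 444.612954*g^2 + 261.45462*g - 45.25285)/(101.847563*g^6 - 186.466095*g^5 + 130.1529*g^4 - 43.113375*g^3 + 6.9675*g^2 - 0.534375*g + 0.015625)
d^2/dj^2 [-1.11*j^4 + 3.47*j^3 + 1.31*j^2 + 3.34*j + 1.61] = -13.32*j^2 + 20.82*j + 2.62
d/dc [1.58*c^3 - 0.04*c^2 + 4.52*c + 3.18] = 4.74*c^2 - 0.08*c + 4.52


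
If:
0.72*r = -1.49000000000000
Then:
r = -2.07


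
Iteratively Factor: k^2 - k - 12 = (k - 4)*(k + 3)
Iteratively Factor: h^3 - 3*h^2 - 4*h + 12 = (h - 2)*(h^2 - h - 6) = (h - 2)*(h + 2)*(h - 3)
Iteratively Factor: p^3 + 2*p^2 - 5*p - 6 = (p + 3)*(p^2 - p - 2) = (p + 1)*(p + 3)*(p - 2)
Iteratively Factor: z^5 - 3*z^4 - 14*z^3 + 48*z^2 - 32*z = (z - 4)*(z^4 + z^3 - 10*z^2 + 8*z) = (z - 4)*(z - 2)*(z^3 + 3*z^2 - 4*z) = z*(z - 4)*(z - 2)*(z^2 + 3*z - 4) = z*(z - 4)*(z - 2)*(z + 4)*(z - 1)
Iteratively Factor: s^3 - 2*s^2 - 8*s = (s + 2)*(s^2 - 4*s) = s*(s + 2)*(s - 4)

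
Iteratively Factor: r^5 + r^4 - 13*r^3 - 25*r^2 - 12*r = (r + 1)*(r^4 - 13*r^2 - 12*r) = (r + 1)*(r + 3)*(r^3 - 3*r^2 - 4*r) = (r + 1)^2*(r + 3)*(r^2 - 4*r) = (r - 4)*(r + 1)^2*(r + 3)*(r)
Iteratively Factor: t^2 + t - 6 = (t - 2)*(t + 3)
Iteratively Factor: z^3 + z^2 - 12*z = (z - 3)*(z^2 + 4*z) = z*(z - 3)*(z + 4)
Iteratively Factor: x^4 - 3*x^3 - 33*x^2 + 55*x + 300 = (x - 5)*(x^3 + 2*x^2 - 23*x - 60) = (x - 5)*(x + 3)*(x^2 - x - 20) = (x - 5)*(x + 3)*(x + 4)*(x - 5)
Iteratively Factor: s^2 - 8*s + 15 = (s - 5)*(s - 3)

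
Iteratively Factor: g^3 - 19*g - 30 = (g + 2)*(g^2 - 2*g - 15) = (g + 2)*(g + 3)*(g - 5)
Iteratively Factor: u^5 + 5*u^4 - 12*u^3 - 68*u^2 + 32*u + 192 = (u + 4)*(u^4 + u^3 - 16*u^2 - 4*u + 48) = (u + 2)*(u + 4)*(u^3 - u^2 - 14*u + 24) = (u + 2)*(u + 4)^2*(u^2 - 5*u + 6) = (u - 3)*(u + 2)*(u + 4)^2*(u - 2)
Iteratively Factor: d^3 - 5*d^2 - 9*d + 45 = (d - 3)*(d^2 - 2*d - 15) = (d - 3)*(d + 3)*(d - 5)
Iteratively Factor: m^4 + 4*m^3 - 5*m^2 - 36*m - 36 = (m - 3)*(m^3 + 7*m^2 + 16*m + 12) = (m - 3)*(m + 3)*(m^2 + 4*m + 4) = (m - 3)*(m + 2)*(m + 3)*(m + 2)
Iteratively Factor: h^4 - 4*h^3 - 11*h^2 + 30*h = (h - 2)*(h^3 - 2*h^2 - 15*h) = h*(h - 2)*(h^2 - 2*h - 15) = h*(h - 5)*(h - 2)*(h + 3)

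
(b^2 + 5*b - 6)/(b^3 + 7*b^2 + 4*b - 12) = 1/(b + 2)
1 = 1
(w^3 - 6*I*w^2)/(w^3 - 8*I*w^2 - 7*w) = w*(-w + 6*I)/(-w^2 + 8*I*w + 7)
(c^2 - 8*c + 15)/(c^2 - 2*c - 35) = (-c^2 + 8*c - 15)/(-c^2 + 2*c + 35)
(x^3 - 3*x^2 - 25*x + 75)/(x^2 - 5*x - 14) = (-x^3 + 3*x^2 + 25*x - 75)/(-x^2 + 5*x + 14)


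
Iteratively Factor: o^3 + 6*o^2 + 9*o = (o + 3)*(o^2 + 3*o) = (o + 3)^2*(o)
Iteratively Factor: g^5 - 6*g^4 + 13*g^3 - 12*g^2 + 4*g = (g - 2)*(g^4 - 4*g^3 + 5*g^2 - 2*g) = (g - 2)*(g - 1)*(g^3 - 3*g^2 + 2*g) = (g - 2)^2*(g - 1)*(g^2 - g) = (g - 2)^2*(g - 1)^2*(g)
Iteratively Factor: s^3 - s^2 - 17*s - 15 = (s - 5)*(s^2 + 4*s + 3) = (s - 5)*(s + 1)*(s + 3)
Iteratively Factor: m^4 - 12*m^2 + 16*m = (m)*(m^3 - 12*m + 16) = m*(m + 4)*(m^2 - 4*m + 4) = m*(m - 2)*(m + 4)*(m - 2)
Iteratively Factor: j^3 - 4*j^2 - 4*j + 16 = (j - 2)*(j^2 - 2*j - 8) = (j - 4)*(j - 2)*(j + 2)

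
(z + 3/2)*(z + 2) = z^2 + 7*z/2 + 3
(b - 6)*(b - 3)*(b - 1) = b^3 - 10*b^2 + 27*b - 18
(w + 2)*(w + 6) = w^2 + 8*w + 12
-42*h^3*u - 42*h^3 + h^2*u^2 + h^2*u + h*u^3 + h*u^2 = (-6*h + u)*(7*h + u)*(h*u + h)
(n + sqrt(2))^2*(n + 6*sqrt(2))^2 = n^4 + 14*sqrt(2)*n^3 + 122*n^2 + 168*sqrt(2)*n + 144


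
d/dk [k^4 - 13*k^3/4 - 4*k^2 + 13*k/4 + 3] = 4*k^3 - 39*k^2/4 - 8*k + 13/4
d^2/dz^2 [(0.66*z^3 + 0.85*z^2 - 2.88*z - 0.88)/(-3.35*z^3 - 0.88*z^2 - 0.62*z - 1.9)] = (-15.18689*z^6 + 202.14972*z^5 + 230.45454*z^4 + 112.375516*z^3 - 201.056688*z^2 - 73.914192*z - 15.188456)/(37.595375*z^9 + 29.6274*z^8 + 28.65657*z^7 + 75.616282*z^6 + 38.910804*z^5 + 29.106696*z^4 + 42.738668*z^3 + 11.72148*z^2 + 6.7146*z + 6.859)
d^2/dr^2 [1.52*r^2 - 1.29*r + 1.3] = 3.04000000000000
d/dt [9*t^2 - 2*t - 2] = 18*t - 2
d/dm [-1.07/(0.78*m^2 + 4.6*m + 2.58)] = (1.6692*m + 4.922)/(0.78*m^2 + 4.6*m + 2.58)^2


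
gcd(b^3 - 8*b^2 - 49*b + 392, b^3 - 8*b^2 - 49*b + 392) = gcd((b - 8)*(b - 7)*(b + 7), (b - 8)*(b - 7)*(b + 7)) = b^3 - 8*b^2 - 49*b + 392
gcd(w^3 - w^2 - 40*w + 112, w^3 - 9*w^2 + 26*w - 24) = w - 4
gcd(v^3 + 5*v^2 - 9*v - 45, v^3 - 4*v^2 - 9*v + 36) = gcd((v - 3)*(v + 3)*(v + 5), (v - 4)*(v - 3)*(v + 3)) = v^2 - 9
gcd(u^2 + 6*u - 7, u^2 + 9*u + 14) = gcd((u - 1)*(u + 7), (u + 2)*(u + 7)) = u + 7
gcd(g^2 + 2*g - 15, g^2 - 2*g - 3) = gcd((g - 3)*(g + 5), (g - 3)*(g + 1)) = g - 3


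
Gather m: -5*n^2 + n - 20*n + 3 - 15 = -5*n^2 - 19*n - 12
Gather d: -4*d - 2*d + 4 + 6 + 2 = 12 - 6*d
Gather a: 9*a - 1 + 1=9*a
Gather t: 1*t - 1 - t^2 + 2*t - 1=-t^2 + 3*t - 2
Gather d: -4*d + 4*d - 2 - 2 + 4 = 0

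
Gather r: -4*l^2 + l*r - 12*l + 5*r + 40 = -4*l^2 - 12*l + r*(l + 5) + 40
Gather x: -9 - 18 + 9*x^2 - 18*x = 9*x^2 - 18*x - 27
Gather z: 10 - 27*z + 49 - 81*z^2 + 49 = -81*z^2 - 27*z + 108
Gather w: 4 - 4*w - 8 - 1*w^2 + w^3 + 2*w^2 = w^3 + w^2 - 4*w - 4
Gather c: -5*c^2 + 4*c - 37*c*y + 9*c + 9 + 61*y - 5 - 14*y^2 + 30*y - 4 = -5*c^2 + c*(13 - 37*y) - 14*y^2 + 91*y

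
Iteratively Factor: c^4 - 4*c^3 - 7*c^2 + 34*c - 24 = (c - 2)*(c^3 - 2*c^2 - 11*c + 12) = (c - 2)*(c + 3)*(c^2 - 5*c + 4) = (c - 2)*(c - 1)*(c + 3)*(c - 4)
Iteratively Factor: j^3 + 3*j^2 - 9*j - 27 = (j - 3)*(j^2 + 6*j + 9) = (j - 3)*(j + 3)*(j + 3)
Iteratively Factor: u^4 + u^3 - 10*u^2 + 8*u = (u - 2)*(u^3 + 3*u^2 - 4*u) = (u - 2)*(u - 1)*(u^2 + 4*u) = u*(u - 2)*(u - 1)*(u + 4)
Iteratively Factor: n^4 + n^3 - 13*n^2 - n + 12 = (n + 1)*(n^3 - 13*n + 12) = (n - 1)*(n + 1)*(n^2 + n - 12) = (n - 1)*(n + 1)*(n + 4)*(n - 3)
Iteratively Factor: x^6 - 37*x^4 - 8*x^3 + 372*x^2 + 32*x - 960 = (x + 4)*(x^5 - 4*x^4 - 21*x^3 + 76*x^2 + 68*x - 240) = (x - 5)*(x + 4)*(x^4 + x^3 - 16*x^2 - 4*x + 48) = (x - 5)*(x + 2)*(x + 4)*(x^3 - x^2 - 14*x + 24) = (x - 5)*(x - 3)*(x + 2)*(x + 4)*(x^2 + 2*x - 8) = (x - 5)*(x - 3)*(x + 2)*(x + 4)^2*(x - 2)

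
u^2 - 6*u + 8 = (u - 4)*(u - 2)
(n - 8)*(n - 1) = n^2 - 9*n + 8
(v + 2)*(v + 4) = v^2 + 6*v + 8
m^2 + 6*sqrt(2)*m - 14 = (m - sqrt(2))*(m + 7*sqrt(2))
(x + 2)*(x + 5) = x^2 + 7*x + 10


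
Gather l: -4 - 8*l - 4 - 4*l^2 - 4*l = -4*l^2 - 12*l - 8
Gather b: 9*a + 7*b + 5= 9*a + 7*b + 5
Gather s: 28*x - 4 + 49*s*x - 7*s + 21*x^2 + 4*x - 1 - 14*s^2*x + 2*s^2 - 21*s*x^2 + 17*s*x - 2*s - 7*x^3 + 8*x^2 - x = s^2*(2 - 14*x) + s*(-21*x^2 + 66*x - 9) - 7*x^3 + 29*x^2 + 31*x - 5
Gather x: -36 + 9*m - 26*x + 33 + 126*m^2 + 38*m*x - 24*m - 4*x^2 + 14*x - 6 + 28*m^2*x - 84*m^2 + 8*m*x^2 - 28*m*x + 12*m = 42*m^2 - 3*m + x^2*(8*m - 4) + x*(28*m^2 + 10*m - 12) - 9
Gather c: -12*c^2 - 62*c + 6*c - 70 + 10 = -12*c^2 - 56*c - 60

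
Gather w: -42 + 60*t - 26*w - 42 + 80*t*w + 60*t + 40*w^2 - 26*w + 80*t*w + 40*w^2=120*t + 80*w^2 + w*(160*t - 52) - 84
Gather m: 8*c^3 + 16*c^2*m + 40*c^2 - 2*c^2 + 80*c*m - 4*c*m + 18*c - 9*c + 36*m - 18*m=8*c^3 + 38*c^2 + 9*c + m*(16*c^2 + 76*c + 18)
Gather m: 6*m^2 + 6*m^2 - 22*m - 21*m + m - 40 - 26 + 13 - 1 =12*m^2 - 42*m - 54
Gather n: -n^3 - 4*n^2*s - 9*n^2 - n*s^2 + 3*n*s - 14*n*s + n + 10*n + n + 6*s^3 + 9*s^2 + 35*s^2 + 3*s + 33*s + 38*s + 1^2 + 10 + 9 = -n^3 + n^2*(-4*s - 9) + n*(-s^2 - 11*s + 12) + 6*s^3 + 44*s^2 + 74*s + 20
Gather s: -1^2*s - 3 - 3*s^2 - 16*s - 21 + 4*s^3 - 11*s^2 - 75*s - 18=4*s^3 - 14*s^2 - 92*s - 42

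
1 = 1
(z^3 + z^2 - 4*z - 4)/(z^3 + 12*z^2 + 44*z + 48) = (z^2 - z - 2)/(z^2 + 10*z + 24)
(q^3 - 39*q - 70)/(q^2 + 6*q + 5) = (q^2 - 5*q - 14)/(q + 1)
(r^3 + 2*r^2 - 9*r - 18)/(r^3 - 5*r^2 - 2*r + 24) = (r + 3)/(r - 4)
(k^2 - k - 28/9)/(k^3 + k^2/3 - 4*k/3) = (k - 7/3)/(k*(k - 1))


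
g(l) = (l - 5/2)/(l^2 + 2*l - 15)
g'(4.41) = -0.04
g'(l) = (-2*l - 2)*(l - 5/2)/(l^2 + 2*l - 15)^2 + 1/(l^2 + 2*l - 15) = (l^2 + 2*l - (l + 1)*(2*l - 5) - 15)/(l^2 + 2*l - 15)^2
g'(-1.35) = -0.07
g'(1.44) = -0.05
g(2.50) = 0.00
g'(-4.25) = -1.67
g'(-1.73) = -0.09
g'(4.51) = -0.04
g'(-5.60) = -2.61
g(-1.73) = 0.27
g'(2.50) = -0.27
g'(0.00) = -0.04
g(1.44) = 0.11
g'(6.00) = -0.01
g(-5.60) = -1.57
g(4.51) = 0.14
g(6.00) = 0.11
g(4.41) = 0.14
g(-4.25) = 1.24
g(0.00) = 0.17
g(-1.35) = 0.24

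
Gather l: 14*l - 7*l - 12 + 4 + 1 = 7*l - 7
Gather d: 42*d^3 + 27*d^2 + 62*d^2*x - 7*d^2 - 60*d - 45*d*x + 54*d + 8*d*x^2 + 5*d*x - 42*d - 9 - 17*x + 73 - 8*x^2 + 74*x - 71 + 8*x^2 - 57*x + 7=42*d^3 + d^2*(62*x + 20) + d*(8*x^2 - 40*x - 48)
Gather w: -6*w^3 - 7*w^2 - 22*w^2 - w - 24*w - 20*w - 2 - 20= -6*w^3 - 29*w^2 - 45*w - 22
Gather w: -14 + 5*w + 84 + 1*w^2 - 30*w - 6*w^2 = -5*w^2 - 25*w + 70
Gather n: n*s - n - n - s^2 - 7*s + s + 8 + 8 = n*(s - 2) - s^2 - 6*s + 16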